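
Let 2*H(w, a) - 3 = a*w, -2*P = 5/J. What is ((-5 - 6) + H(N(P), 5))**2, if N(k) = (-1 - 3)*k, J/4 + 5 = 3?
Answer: 10201/64 ≈ 159.39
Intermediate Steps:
J = -8 (J = -20 + 4*3 = -20 + 12 = -8)
P = 5/16 (P = -5/(2*(-8)) = -5*(-1)/(2*8) = -1/2*(-5/8) = 5/16 ≈ 0.31250)
N(k) = -4*k
H(w, a) = 3/2 + a*w/2 (H(w, a) = 3/2 + (a*w)/2 = 3/2 + a*w/2)
((-5 - 6) + H(N(P), 5))**2 = ((-5 - 6) + (3/2 + (1/2)*5*(-4*5/16)))**2 = (-11 + (3/2 + (1/2)*5*(-5/4)))**2 = (-11 + (3/2 - 25/8))**2 = (-11 - 13/8)**2 = (-101/8)**2 = 10201/64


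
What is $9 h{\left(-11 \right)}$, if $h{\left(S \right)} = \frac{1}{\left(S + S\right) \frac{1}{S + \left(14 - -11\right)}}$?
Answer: $- \frac{63}{11} \approx -5.7273$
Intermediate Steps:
$h{\left(S \right)} = \frac{25 + S}{2 S}$ ($h{\left(S \right)} = \frac{1}{2 S \frac{1}{S + \left(14 + 11\right)}} = \frac{1}{2 S \frac{1}{S + 25}} = \frac{1}{2 S \frac{1}{25 + S}} = \frac{25 + S}{2 S}$)
$9 h{\left(-11 \right)} = 9 \frac{25 - 11}{2 \left(-11\right)} = 9 \cdot \frac{1}{2} \left(- \frac{1}{11}\right) 14 = 9 \left(- \frac{7}{11}\right) = - \frac{63}{11}$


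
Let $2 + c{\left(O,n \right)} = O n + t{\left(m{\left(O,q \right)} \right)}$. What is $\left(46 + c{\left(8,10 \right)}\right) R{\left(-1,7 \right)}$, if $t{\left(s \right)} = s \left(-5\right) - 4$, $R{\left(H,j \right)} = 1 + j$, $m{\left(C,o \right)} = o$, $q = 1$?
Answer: $920$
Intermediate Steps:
$t{\left(s \right)} = -4 - 5 s$ ($t{\left(s \right)} = - 5 s - 4 = -4 - 5 s$)
$c{\left(O,n \right)} = -11 + O n$ ($c{\left(O,n \right)} = -2 + \left(O n - 9\right) = -2 + \left(-9 + O n\right) = -11 + O n$)
$\left(46 + c{\left(8,10 \right)}\right) R{\left(-1,7 \right)} = \left(46 + \left(-11 + 8 \cdot 10\right)\right) \left(1 + 7\right) = \left(46 + \left(-11 + 80\right)\right) 8 = \left(46 + 69\right) 8 = 115 \cdot 8 = 920$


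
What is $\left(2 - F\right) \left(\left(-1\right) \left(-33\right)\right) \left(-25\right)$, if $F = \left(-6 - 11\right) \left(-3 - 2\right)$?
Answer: $68475$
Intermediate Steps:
$F = 85$ ($F = \left(-17\right) \left(-5\right) = 85$)
$\left(2 - F\right) \left(\left(-1\right) \left(-33\right)\right) \left(-25\right) = \left(2 - 85\right) \left(\left(-1\right) \left(-33\right)\right) \left(-25\right) = \left(2 - 85\right) 33 \left(-25\right) = \left(-83\right) 33 \left(-25\right) = \left(-2739\right) \left(-25\right) = 68475$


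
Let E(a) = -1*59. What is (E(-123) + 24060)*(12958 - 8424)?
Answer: 108820534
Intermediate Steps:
E(a) = -59
(E(-123) + 24060)*(12958 - 8424) = (-59 + 24060)*(12958 - 8424) = 24001*4534 = 108820534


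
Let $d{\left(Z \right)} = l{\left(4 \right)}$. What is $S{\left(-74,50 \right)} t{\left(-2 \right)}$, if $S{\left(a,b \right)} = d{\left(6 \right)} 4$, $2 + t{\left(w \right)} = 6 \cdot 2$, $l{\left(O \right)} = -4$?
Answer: $-160$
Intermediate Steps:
$d{\left(Z \right)} = -4$
$t{\left(w \right)} = 10$ ($t{\left(w \right)} = -2 + 6 \cdot 2 = -2 + 12 = 10$)
$S{\left(a,b \right)} = -16$ ($S{\left(a,b \right)} = \left(-4\right) 4 = -16$)
$S{\left(-74,50 \right)} t{\left(-2 \right)} = \left(-16\right) 10 = -160$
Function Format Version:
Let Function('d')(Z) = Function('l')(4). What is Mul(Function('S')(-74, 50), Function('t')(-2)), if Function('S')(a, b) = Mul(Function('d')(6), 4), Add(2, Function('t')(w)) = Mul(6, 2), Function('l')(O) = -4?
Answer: -160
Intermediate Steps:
Function('d')(Z) = -4
Function('t')(w) = 10 (Function('t')(w) = Add(-2, Mul(6, 2)) = Add(-2, 12) = 10)
Function('S')(a, b) = -16 (Function('S')(a, b) = Mul(-4, 4) = -16)
Mul(Function('S')(-74, 50), Function('t')(-2)) = Mul(-16, 10) = -160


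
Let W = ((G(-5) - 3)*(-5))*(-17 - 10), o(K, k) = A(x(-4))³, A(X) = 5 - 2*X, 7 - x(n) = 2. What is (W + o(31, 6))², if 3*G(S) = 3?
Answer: 156025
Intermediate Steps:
G(S) = 1 (G(S) = (⅓)*3 = 1)
x(n) = 5 (x(n) = 7 - 1*2 = 7 - 2 = 5)
o(K, k) = -125 (o(K, k) = (5 - 2*5)³ = (5 - 10)³ = (-5)³ = -125)
W = -270 (W = ((1 - 3)*(-5))*(-17 - 10) = -2*(-5)*(-27) = 10*(-27) = -270)
(W + o(31, 6))² = (-270 - 125)² = (-395)² = 156025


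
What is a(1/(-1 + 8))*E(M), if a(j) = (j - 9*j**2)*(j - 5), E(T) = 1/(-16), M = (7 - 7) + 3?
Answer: -17/1372 ≈ -0.012391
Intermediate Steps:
M = 3 (M = 0 + 3 = 3)
E(T) = -1/16
a(j) = (-5 + j)*(j - 9*j**2) (a(j) = (j - 9*j**2)*(-5 + j) = (-5 + j)*(j - 9*j**2))
a(1/(-1 + 8))*E(M) = ((-5 - 9/(-1 + 8)**2 + 46/(-1 + 8))/(-1 + 8))*(-1/16) = ((-5 - 9*(1/7)**2 + 46/7)/7)*(-1/16) = ((-5 - 9*(1/7)**2 + 46*(1/7))/7)*(-1/16) = ((-5 - 9*1/49 + 46/7)/7)*(-1/16) = ((-5 - 9/49 + 46/7)/7)*(-1/16) = ((1/7)*(68/49))*(-1/16) = (68/343)*(-1/16) = -17/1372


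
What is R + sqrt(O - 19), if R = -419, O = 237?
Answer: -419 + sqrt(218) ≈ -404.24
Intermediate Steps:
R + sqrt(O - 19) = -419 + sqrt(237 - 19) = -419 + sqrt(218)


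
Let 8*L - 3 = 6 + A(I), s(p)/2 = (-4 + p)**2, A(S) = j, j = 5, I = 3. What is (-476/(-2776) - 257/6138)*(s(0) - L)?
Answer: 379544/96813 ≈ 3.9204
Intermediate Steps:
A(S) = 5
s(p) = 2*(-4 + p)**2
L = 7/4 (L = 3/8 + (6 + 5)/8 = 3/8 + (1/8)*11 = 3/8 + 11/8 = 7/4 ≈ 1.7500)
(-476/(-2776) - 257/6138)*(s(0) - L) = (-476/(-2776) - 257/6138)*(2*(-4 + 0)**2 - 1*7/4) = (-476*(-1/2776) - 257*1/6138)*(2*(-4)**2 - 7/4) = (119/694 - 257/6138)*(2*16 - 7/4) = 138016*(32 - 7/4)/1064943 = (138016/1064943)*(121/4) = 379544/96813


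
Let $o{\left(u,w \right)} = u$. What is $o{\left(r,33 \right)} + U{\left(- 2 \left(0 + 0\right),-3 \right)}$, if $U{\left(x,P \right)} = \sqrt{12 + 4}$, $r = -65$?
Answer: $-61$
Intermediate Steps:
$U{\left(x,P \right)} = 4$ ($U{\left(x,P \right)} = \sqrt{16} = 4$)
$o{\left(r,33 \right)} + U{\left(- 2 \left(0 + 0\right),-3 \right)} = -65 + 4 = -61$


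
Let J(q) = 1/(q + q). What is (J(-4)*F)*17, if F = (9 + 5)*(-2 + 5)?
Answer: -357/4 ≈ -89.250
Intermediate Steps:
J(q) = 1/(2*q)
F = 42 (F = 14*3 = 42)
(J(-4)*F)*17 = (((½)/(-4))*42)*17 = (((½)*(-¼))*42)*17 = -⅛*42*17 = -21/4*17 = -357/4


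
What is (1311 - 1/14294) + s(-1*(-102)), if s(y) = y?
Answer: 20197421/14294 ≈ 1413.0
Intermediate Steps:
(1311 - 1/14294) + s(-1*(-102)) = (1311 - 1/14294) - 1*(-102) = (1311 - 1*1/14294) + 102 = (1311 - 1/14294) + 102 = 18739433/14294 + 102 = 20197421/14294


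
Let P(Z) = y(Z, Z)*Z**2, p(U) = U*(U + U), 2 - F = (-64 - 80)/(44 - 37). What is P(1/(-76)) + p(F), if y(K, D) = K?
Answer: 21917193679/21509824 ≈ 1018.9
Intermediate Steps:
F = 158/7 (F = 2 - (-64 - 80)/(44 - 37) = 2 - (-144)/7 = 2 - 1*(-144/7) = 2 + 144/7 = 158/7 ≈ 22.571)
p(U) = 2*U**2 (p(U) = U*(2*U) = 2*U**2)
P(Z) = Z**3 (P(Z) = Z*Z**2 = Z**3)
P(1/(-76)) + p(F) = (1/(-76))**3 + 2*(158/7)**2 = (-1/76)**3 + 2*(24964/49) = -1/438976 + 49928/49 = 21917193679/21509824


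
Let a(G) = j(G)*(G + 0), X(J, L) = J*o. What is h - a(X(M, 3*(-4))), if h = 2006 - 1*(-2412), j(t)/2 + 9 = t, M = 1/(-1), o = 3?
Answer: 4346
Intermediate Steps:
M = -1
j(t) = -18 + 2*t
X(J, L) = 3*J (X(J, L) = J*3 = 3*J)
a(G) = G*(-18 + 2*G) (a(G) = (-18 + 2*G)*(G + 0) = (-18 + 2*G)*G = G*(-18 + 2*G))
h = 4418 (h = 2006 + 2412 = 4418)
h - a(X(M, 3*(-4))) = 4418 - 2*3*(-1)*(-9 + 3*(-1)) = 4418 - 2*(-3)*(-9 - 3) = 4418 - 2*(-3)*(-12) = 4418 - 1*72 = 4418 - 72 = 4346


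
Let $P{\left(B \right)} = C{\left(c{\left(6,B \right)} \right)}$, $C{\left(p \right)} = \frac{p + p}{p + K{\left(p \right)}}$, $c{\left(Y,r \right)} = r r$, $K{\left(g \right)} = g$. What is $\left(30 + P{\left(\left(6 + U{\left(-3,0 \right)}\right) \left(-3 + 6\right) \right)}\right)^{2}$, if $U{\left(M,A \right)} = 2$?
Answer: $961$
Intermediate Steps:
$c{\left(Y,r \right)} = r^{2}$
$C{\left(p \right)} = 1$ ($C{\left(p \right)} = \frac{p + p}{p + p} = \frac{2 p}{2 p} = 2 p \frac{1}{2 p} = 1$)
$P{\left(B \right)} = 1$
$\left(30 + P{\left(\left(6 + U{\left(-3,0 \right)}\right) \left(-3 + 6\right) \right)}\right)^{2} = \left(30 + 1\right)^{2} = 31^{2} = 961$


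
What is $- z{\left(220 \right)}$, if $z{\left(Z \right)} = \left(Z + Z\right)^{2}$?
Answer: $-193600$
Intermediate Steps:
$z{\left(Z \right)} = 4 Z^{2}$ ($z{\left(Z \right)} = \left(2 Z\right)^{2} = 4 Z^{2}$)
$- z{\left(220 \right)} = - 4 \cdot 220^{2} = - 4 \cdot 48400 = \left(-1\right) 193600 = -193600$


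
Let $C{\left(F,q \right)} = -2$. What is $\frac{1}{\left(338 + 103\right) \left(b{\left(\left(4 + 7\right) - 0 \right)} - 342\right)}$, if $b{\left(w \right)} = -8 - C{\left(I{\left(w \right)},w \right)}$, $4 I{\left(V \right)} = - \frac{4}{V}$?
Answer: $- \frac{1}{153468} \approx -6.516 \cdot 10^{-6}$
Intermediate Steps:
$I{\left(V \right)} = - \frac{1}{V}$ ($I{\left(V \right)} = \frac{\left(-4\right) \frac{1}{V}}{4} = - \frac{1}{V}$)
$b{\left(w \right)} = -6$ ($b{\left(w \right)} = -8 - -2 = -8 + 2 = -6$)
$\frac{1}{\left(338 + 103\right) \left(b{\left(\left(4 + 7\right) - 0 \right)} - 342\right)} = \frac{1}{\left(338 + 103\right) \left(-6 - 342\right)} = \frac{1}{441 \left(-348\right)} = \frac{1}{-153468} = - \frac{1}{153468}$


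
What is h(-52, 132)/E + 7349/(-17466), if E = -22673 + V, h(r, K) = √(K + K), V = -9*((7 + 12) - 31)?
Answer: -7349/17466 - 2*√66/22565 ≈ -0.42148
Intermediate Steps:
V = 108 (V = -9*(19 - 31) = -9*(-12) = 108)
h(r, K) = √2*√K (h(r, K) = √(2*K) = √2*√K)
E = -22565 (E = -22673 + 108 = -22565)
h(-52, 132)/E + 7349/(-17466) = (√2*√132)/(-22565) + 7349/(-17466) = (√2*(2*√33))*(-1/22565) + 7349*(-1/17466) = (2*√66)*(-1/22565) - 7349/17466 = -2*√66/22565 - 7349/17466 = -7349/17466 - 2*√66/22565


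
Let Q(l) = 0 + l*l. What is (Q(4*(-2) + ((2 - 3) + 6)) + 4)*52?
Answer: 676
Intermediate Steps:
Q(l) = l**2 (Q(l) = 0 + l**2 = l**2)
(Q(4*(-2) + ((2 - 3) + 6)) + 4)*52 = ((4*(-2) + ((2 - 3) + 6))**2 + 4)*52 = ((-8 + (-1 + 6))**2 + 4)*52 = ((-8 + 5)**2 + 4)*52 = ((-3)**2 + 4)*52 = (9 + 4)*52 = 13*52 = 676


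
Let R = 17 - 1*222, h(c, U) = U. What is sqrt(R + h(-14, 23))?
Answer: I*sqrt(182) ≈ 13.491*I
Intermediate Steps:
R = -205 (R = 17 - 222 = -205)
sqrt(R + h(-14, 23)) = sqrt(-205 + 23) = sqrt(-182) = I*sqrt(182)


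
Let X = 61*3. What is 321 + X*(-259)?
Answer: -47076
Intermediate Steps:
X = 183
321 + X*(-259) = 321 + 183*(-259) = 321 - 47397 = -47076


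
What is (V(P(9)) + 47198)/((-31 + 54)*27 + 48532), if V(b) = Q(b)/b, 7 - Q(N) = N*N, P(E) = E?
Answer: 424708/442377 ≈ 0.96006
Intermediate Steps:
Q(N) = 7 - N**2 (Q(N) = 7 - N*N = 7 - N**2)
V(b) = (7 - b**2)/b
(V(P(9)) + 47198)/((-31 + 54)*27 + 48532) = ((-1*9 + 7/9) + 47198)/((-31 + 54)*27 + 48532) = ((-9 + 7*(1/9)) + 47198)/(23*27 + 48532) = ((-9 + 7/9) + 47198)/(621 + 48532) = (-74/9 + 47198)/49153 = (424708/9)*(1/49153) = 424708/442377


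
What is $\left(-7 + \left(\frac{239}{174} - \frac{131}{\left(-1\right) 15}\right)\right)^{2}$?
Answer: $\frac{811801}{84100} \approx 9.6528$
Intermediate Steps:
$\left(-7 + \left(\frac{239}{174} - \frac{131}{\left(-1\right) 15}\right)\right)^{2} = \left(-7 + \left(239 \cdot \frac{1}{174} - \frac{131}{-15}\right)\right)^{2} = \left(-7 + \left(\frac{239}{174} - - \frac{131}{15}\right)\right)^{2} = \left(-7 + \left(\frac{239}{174} + \frac{131}{15}\right)\right)^{2} = \left(-7 + \frac{2931}{290}\right)^{2} = \left(\frac{901}{290}\right)^{2} = \frac{811801}{84100}$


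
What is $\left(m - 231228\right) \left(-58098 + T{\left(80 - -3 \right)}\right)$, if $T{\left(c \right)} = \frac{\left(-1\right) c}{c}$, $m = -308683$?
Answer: $31368289189$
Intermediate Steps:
$T{\left(c \right)} = -1$
$\left(m - 231228\right) \left(-58098 + T{\left(80 - -3 \right)}\right) = \left(-308683 - 231228\right) \left(-58098 - 1\right) = \left(-539911\right) \left(-58099\right) = 31368289189$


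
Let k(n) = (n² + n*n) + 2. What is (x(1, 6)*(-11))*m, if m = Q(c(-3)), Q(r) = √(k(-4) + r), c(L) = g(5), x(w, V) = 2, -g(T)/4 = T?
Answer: -22*√14 ≈ -82.316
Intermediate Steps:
g(T) = -4*T
c(L) = -20 (c(L) = -4*5 = -20)
k(n) = 2 + 2*n² (k(n) = (n² + n²) + 2 = 2*n² + 2 = 2 + 2*n²)
Q(r) = √(34 + r) (Q(r) = √((2 + 2*(-4)²) + r) = √((2 + 2*16) + r) = √((2 + 32) + r) = √(34 + r))
m = √14 (m = √(34 - 20) = √14 ≈ 3.7417)
(x(1, 6)*(-11))*m = (2*(-11))*√14 = -22*√14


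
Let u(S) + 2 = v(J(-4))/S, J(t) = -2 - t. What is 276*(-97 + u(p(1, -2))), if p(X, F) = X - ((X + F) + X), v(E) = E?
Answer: -26772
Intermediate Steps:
p(X, F) = -F - X (p(X, F) = X - ((F + X) + X) = X - (F + 2*X) = X + (-F - 2*X) = -F - X)
u(S) = -2 + 2/S (u(S) = -2 + (-2 - 1*(-4))/S = -2 + (-2 + 4)/S = -2 + 2/S)
276*(-97 + u(p(1, -2))) = 276*(-97 + (-2 + 2/(-1*(-2) - 1*1))) = 276*(-97 + (-2 + 2/(2 - 1))) = 276*(-97 + (-2 + 2/1)) = 276*(-97 + (-2 + 2*1)) = 276*(-97 + (-2 + 2)) = 276*(-97 + 0) = 276*(-97) = -26772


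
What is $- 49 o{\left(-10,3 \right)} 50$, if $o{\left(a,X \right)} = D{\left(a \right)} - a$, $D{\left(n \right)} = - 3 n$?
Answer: $-98000$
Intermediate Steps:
$o{\left(a,X \right)} = - 4 a$ ($o{\left(a,X \right)} = - 3 a - a = - 4 a$)
$- 49 o{\left(-10,3 \right)} 50 = - 49 \left(\left(-4\right) \left(-10\right)\right) 50 = \left(-49\right) 40 \cdot 50 = \left(-1960\right) 50 = -98000$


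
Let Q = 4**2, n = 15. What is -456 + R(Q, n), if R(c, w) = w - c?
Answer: -457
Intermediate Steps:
Q = 16
-456 + R(Q, n) = -456 + (15 - 1*16) = -456 + (15 - 16) = -456 - 1 = -457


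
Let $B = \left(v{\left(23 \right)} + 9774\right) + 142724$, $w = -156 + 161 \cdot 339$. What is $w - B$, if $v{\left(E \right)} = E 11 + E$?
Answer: $-98351$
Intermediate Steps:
$v{\left(E \right)} = 12 E$ ($v{\left(E \right)} = 11 E + E = 12 E$)
$w = 54423$ ($w = -156 + 54579 = 54423$)
$B = 152774$ ($B = \left(12 \cdot 23 + 9774\right) + 142724 = \left(276 + 9774\right) + 142724 = 10050 + 142724 = 152774$)
$w - B = 54423 - 152774 = -98351$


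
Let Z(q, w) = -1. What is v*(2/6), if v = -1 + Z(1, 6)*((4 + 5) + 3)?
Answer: -13/3 ≈ -4.3333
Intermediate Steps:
v = -13 (v = -1 - ((4 + 5) + 3) = -1 - (9 + 3) = -1 - 1*12 = -1 - 12 = -13)
v*(2/6) = -26/6 = -13*⅓ = -13/3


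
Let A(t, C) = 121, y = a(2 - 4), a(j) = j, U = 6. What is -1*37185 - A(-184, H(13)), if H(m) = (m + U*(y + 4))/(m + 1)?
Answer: -37306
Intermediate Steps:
y = -2 (y = 2 - 4 = -2)
H(m) = (12 + m)/(1 + m) (H(m) = (m + 6*(-2 + 4))/(m + 1) = (m + 6*2)/(1 + m) = (m + 12)/(1 + m) = (12 + m)/(1 + m))
-1*37185 - A(-184, H(13)) = -1*37185 - 1*121 = -37185 - 121 = -37306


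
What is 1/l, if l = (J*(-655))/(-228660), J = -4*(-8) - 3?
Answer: 45732/3799 ≈ 12.038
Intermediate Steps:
J = 29 (J = 32 - 3 = 29)
l = 3799/45732 (l = (29*(-655))/(-228660) = -18995*(-1/228660) = 3799/45732 ≈ 0.083071)
1/l = 1/(3799/45732) = 45732/3799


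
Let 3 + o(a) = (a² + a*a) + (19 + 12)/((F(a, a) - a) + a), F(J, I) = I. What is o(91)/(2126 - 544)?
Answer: 753450/71981 ≈ 10.467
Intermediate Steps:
o(a) = -3 + 2*a² + 31/a (o(a) = -3 + ((a² + a*a) + (19 + 12)/((a - a) + a)) = -3 + ((a² + a²) + 31/(0 + a)) = -3 + (2*a² + 31/a) = -3 + 2*a² + 31/a)
o(91)/(2126 - 544) = (-3 + 2*91² + 31/91)/(2126 - 544) = (-3 + 2*8281 + 31*(1/91))/1582 = (-3 + 16562 + 31/91)*(1/1582) = (1506900/91)*(1/1582) = 753450/71981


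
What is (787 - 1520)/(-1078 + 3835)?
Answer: -733/2757 ≈ -0.26587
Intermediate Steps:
(787 - 1520)/(-1078 + 3835) = -733/2757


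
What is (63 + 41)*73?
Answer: 7592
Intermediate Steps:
(63 + 41)*73 = 104*73 = 7592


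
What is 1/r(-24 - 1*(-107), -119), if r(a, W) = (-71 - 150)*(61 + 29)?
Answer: -1/19890 ≈ -5.0277e-5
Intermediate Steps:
r(a, W) = -19890 (r(a, W) = -221*90 = -19890)
1/r(-24 - 1*(-107), -119) = 1/(-19890) = -1/19890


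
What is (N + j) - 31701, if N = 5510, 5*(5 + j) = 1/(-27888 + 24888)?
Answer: -392940001/15000 ≈ -26196.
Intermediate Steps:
j = -75001/15000 (j = -5 + 1/(5*(-27888 + 24888)) = -5 + (⅕)/(-3000) = -5 + (⅕)*(-1/3000) = -5 - 1/15000 = -75001/15000 ≈ -5.0001)
(N + j) - 31701 = (5510 - 75001/15000) - 31701 = 82574999/15000 - 31701 = -392940001/15000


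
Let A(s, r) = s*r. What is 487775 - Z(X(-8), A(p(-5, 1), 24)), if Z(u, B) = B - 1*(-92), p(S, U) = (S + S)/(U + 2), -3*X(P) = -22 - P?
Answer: 487763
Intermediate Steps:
X(P) = 22/3 + P/3 (X(P) = -(-22 - P)/3 = 22/3 + P/3)
p(S, U) = 2*S/(2 + U) (p(S, U) = (2*S)/(2 + U) = 2*S/(2 + U))
A(s, r) = r*s
Z(u, B) = 92 + B (Z(u, B) = B + 92 = 92 + B)
487775 - Z(X(-8), A(p(-5, 1), 24)) = 487775 - (92 + 24*(2*(-5)/(2 + 1))) = 487775 - (92 + 24*(2*(-5)/3)) = 487775 - (92 + 24*(2*(-5)*(⅓))) = 487775 - (92 + 24*(-10/3)) = 487775 - (92 - 80) = 487775 - 1*12 = 487775 - 12 = 487763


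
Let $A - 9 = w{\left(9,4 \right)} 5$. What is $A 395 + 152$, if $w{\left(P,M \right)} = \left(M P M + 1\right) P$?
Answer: $2581082$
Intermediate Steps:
$w{\left(P,M \right)} = P \left(1 + P M^{2}\right)$ ($w{\left(P,M \right)} = \left(P M^{2} + 1\right) P = \left(1 + P M^{2}\right) P = P \left(1 + P M^{2}\right)$)
$A = 6534$ ($A = 9 + 9 \left(1 + 9 \cdot 4^{2}\right) 5 = 9 + 9 \left(1 + 9 \cdot 16\right) 5 = 9 + 9 \left(1 + 144\right) 5 = 9 + 9 \cdot 145 \cdot 5 = 9 + 1305 \cdot 5 = 9 + 6525 = 6534$)
$A 395 + 152 = 6534 \cdot 395 + 152 = 2580930 + 152 = 2581082$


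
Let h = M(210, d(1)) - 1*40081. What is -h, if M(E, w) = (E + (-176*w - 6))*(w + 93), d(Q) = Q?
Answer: 37449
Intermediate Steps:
M(E, w) = (93 + w)*(-6 + E - 176*w) (M(E, w) = (E + (-6 - 176*w))*(93 + w) = (-6 + E - 176*w)*(93 + w) = (93 + w)*(-6 + E - 176*w))
h = -37449 (h = (-558 - 16374*1 - 176*1**2 + 93*210 + 210*1) - 1*40081 = (-558 - 16374 - 176*1 + 19530 + 210) - 40081 = (-558 - 16374 - 176 + 19530 + 210) - 40081 = 2632 - 40081 = -37449)
-h = -1*(-37449) = 37449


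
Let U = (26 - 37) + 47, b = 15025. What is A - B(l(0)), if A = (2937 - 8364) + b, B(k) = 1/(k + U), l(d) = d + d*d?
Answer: 345527/36 ≈ 9598.0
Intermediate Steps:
U = 36 (U = -11 + 47 = 36)
l(d) = d + d²
B(k) = 1/(36 + k) (B(k) = 1/(k + 36) = 1/(36 + k))
A = 9598 (A = (2937 - 8364) + 15025 = -5427 + 15025 = 9598)
A - B(l(0)) = 9598 - 1/(36 + 0*(1 + 0)) = 9598 - 1/(36 + 0*1) = 9598 - 1/(36 + 0) = 9598 - 1/36 = 345527/36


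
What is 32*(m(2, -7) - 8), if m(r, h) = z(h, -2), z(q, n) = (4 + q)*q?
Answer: 416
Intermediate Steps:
z(q, n) = q*(4 + q)
m(r, h) = h*(4 + h)
32*(m(2, -7) - 8) = 32*(-7*(4 - 7) - 8) = 32*(-7*(-3) - 8) = 32*(21 - 8) = 32*13 = 416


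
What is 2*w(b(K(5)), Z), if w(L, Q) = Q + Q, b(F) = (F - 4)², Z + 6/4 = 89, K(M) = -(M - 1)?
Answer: 350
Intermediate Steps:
K(M) = 1 - M (K(M) = -(-1 + M) = 1 - M)
Z = 175/2 (Z = -3/2 + 89 = 175/2 ≈ 87.500)
b(F) = (-4 + F)²
w(L, Q) = 2*Q
2*w(b(K(5)), Z) = 2*(2*(175/2)) = 2*175 = 350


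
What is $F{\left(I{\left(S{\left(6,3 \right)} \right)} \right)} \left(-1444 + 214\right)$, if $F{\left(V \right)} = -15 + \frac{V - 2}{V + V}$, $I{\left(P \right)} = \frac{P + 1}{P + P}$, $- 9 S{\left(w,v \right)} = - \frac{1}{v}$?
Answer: $\frac{125460}{7} \approx 17923.0$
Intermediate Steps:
$S{\left(w,v \right)} = \frac{1}{9 v}$ ($S{\left(w,v \right)} = - \frac{\left(-1\right) \frac{1}{v}}{9} = \frac{1}{9 v}$)
$I{\left(P \right)} = \frac{1 + P}{2 P}$
$F{\left(V \right)} = -15 + \frac{-2 + V}{2 V}$
$F{\left(I{\left(S{\left(6,3 \right)} \right)} \right)} \left(-1444 + 214\right) = \left(- \frac{29}{2} - \frac{1}{\frac{1}{2} \frac{1}{\frac{1}{9} \cdot \frac{1}{3}} \left(1 + \frac{1}{9 \cdot 3}\right)}\right) \left(-1444 + 214\right) = \left(- \frac{29}{2} - \frac{1}{\frac{1}{2} \frac{1}{\frac{1}{9} \cdot \frac{1}{3}} \left(1 + \frac{1}{9} \cdot \frac{1}{3}\right)}\right) \left(-1230\right) = \left(- \frac{29}{2} - \frac{1}{\frac{1}{2} \frac{1}{\frac{1}{27}} \left(1 + \frac{1}{27}\right)}\right) \left(-1230\right) = \left(- \frac{29}{2} - \frac{1}{\frac{1}{2} \cdot 27 \cdot \frac{28}{27}}\right) \left(-1230\right) = \left(- \frac{29}{2} - \frac{1}{14}\right) \left(-1230\right) = \left(- \frac{102}{7}\right) \left(-1230\right) = \frac{125460}{7}$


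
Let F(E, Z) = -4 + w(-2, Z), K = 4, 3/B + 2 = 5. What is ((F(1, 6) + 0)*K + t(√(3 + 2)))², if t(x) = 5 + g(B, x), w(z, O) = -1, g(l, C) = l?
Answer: 196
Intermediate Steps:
B = 1 (B = 3/(-2 + 5) = 3/3 = 3*(⅓) = 1)
F(E, Z) = -5 (F(E, Z) = -4 - 1 = -5)
t(x) = 6 (t(x) = 5 + 1 = 6)
((F(1, 6) + 0)*K + t(√(3 + 2)))² = ((-5 + 0)*4 + 6)² = (-5*4 + 6)² = (-20 + 6)² = (-14)² = 196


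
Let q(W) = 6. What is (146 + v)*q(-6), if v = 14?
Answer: 960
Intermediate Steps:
(146 + v)*q(-6) = (146 + 14)*6 = 160*6 = 960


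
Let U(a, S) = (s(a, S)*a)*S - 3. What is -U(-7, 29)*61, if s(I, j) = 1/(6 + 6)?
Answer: 14579/12 ≈ 1214.9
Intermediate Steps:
s(I, j) = 1/12
U(a, S) = -3 + S*a/12 (U(a, S) = (a/12)*S - 3 = S*a/12 - 3 = -3 + S*a/12)
-U(-7, 29)*61 = -(-3 + (1/12)*29*(-7))*61 = -(-3 - 203/12)*61 = -(-239)*61/12 = -1*(-14579/12) = 14579/12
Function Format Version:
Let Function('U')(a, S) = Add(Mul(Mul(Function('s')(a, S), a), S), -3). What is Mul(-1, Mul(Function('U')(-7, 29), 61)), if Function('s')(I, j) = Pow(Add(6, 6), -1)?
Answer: Rational(14579, 12) ≈ 1214.9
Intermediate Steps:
Function('s')(I, j) = Rational(1, 12) (Function('s')(I, j) = Pow(12, -1) = Rational(1, 12))
Function('U')(a, S) = Add(-3, Mul(Rational(1, 12), S, a)) (Function('U')(a, S) = Add(Mul(Mul(Rational(1, 12), a), S), -3) = Add(Mul(Rational(1, 12), S, a), -3) = Add(-3, Mul(Rational(1, 12), S, a)))
Mul(-1, Mul(Function('U')(-7, 29), 61)) = Mul(-1, Mul(Add(-3, Mul(Rational(1, 12), 29, -7)), 61)) = Mul(-1, Mul(Add(-3, Rational(-203, 12)), 61)) = Mul(-1, Mul(Rational(-239, 12), 61)) = Mul(-1, Rational(-14579, 12)) = Rational(14579, 12)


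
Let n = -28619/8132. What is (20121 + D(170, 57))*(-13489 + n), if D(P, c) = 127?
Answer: -555408547354/2033 ≈ -2.7320e+8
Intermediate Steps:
n = -28619/8132 (n = -28619*1/8132 = -28619/8132 ≈ -3.5193)
(20121 + D(170, 57))*(-13489 + n) = (20121 + 127)*(-13489 - 28619/8132) = 20248*(-109721167/8132) = -555408547354/2033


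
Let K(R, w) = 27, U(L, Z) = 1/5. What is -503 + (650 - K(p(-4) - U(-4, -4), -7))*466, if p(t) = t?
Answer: 289815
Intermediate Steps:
U(L, Z) = ⅕
-503 + (650 - K(p(-4) - U(-4, -4), -7))*466 = -503 + (650 - 1*27)*466 = -503 + (650 - 27)*466 = -503 + 623*466 = -503 + 290318 = 289815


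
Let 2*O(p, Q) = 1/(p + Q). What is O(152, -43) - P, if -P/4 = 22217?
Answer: 19373225/218 ≈ 88868.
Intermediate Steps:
O(p, Q) = 1/(2*(Q + p)) (O(p, Q) = 1/(2*(p + Q)) = 1/(2*(Q + p)))
P = -88868 (P = -4*22217 = -88868)
O(152, -43) - P = 1/(2*(-43 + 152)) - 1*(-88868) = (1/2)/109 + 88868 = (1/2)*(1/109) + 88868 = 1/218 + 88868 = 19373225/218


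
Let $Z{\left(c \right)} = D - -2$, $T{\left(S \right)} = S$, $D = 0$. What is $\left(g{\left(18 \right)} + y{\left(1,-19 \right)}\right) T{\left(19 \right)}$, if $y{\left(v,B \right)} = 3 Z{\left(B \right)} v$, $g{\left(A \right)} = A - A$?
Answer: $114$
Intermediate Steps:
$g{\left(A \right)} = 0$
$Z{\left(c \right)} = 2$ ($Z{\left(c \right)} = 0 - -2 = 0 + 2 = 2$)
$y{\left(v,B \right)} = 6 v$ ($y{\left(v,B \right)} = 3 \cdot 2 v = 6 v$)
$\left(g{\left(18 \right)} + y{\left(1,-19 \right)}\right) T{\left(19 \right)} = \left(0 + 6 \cdot 1\right) 19 = \left(0 + 6\right) 19 = 6 \cdot 19 = 114$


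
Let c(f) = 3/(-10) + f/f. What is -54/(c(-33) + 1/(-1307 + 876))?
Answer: -232740/3007 ≈ -77.399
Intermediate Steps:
c(f) = 7/10 (c(f) = 3*(-⅒) + 1 = -3/10 + 1 = 7/10)
-54/(c(-33) + 1/(-1307 + 876)) = -54/(7/10 + 1/(-1307 + 876)) = -54/(7/10 + 1/(-431)) = -54/(7/10 - 1/431) = -54/3007/4310 = -54*4310/3007 = -232740/3007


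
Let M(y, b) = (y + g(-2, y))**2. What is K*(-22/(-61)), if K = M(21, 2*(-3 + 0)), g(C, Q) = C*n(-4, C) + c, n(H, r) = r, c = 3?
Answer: 17248/61 ≈ 282.75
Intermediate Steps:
g(C, Q) = 3 + C**2 (g(C, Q) = C*C + 3 = C**2 + 3 = 3 + C**2)
M(y, b) = (7 + y)**2 (M(y, b) = (y + (3 + (-2)**2))**2 = (y + (3 + 4))**2 = (y + 7)**2 = (7 + y)**2)
K = 784 (K = (7 + 21)**2 = 28**2 = 784)
K*(-22/(-61)) = 784*(-22/(-61)) = 784*(-22*(-1/61)) = 784*(22/61) = 17248/61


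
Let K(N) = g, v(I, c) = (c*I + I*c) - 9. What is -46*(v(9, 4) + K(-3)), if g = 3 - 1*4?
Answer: -2852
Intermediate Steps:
v(I, c) = -9 + 2*I*c (v(I, c) = (I*c + I*c) - 9 = 2*I*c - 9 = -9 + 2*I*c)
g = -1 (g = 3 - 4 = -1)
K(N) = -1
-46*(v(9, 4) + K(-3)) = -46*((-9 + 2*9*4) - 1) = -46*((-9 + 72) - 1) = -46*(63 - 1) = -46*62 = -2852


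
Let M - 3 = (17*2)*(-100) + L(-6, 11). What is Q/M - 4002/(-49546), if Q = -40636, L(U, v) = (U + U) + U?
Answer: 1013509043/84599795 ≈ 11.980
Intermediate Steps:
L(U, v) = 3*U (L(U, v) = 2*U + U = 3*U)
M = -3415 (M = 3 + ((17*2)*(-100) + 3*(-6)) = 3 + (34*(-100) - 18) = 3 + (-3400 - 18) = 3 - 3418 = -3415)
Q/M - 4002/(-49546) = -40636/(-3415) - 4002/(-49546) = -40636*(-1/3415) - 4002*(-1/49546) = 40636/3415 + 2001/24773 = 1013509043/84599795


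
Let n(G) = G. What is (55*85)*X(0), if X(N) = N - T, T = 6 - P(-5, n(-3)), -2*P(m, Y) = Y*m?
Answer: -126225/2 ≈ -63113.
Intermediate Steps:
P(m, Y) = -Y*m/2
T = 27/2 (T = 6 - (-1)*(-3)*(-5)/2 = 6 - 1*(-15/2) = 6 + 15/2 = 27/2 ≈ 13.500)
X(N) = -27/2 + N (X(N) = N - 1*27/2 = N - 27/2 = -27/2 + N)
(55*85)*X(0) = (55*85)*(-27/2 + 0) = 4675*(-27/2) = -126225/2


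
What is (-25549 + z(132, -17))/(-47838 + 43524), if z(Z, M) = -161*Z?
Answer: 46801/4314 ≈ 10.849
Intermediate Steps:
(-25549 + z(132, -17))/(-47838 + 43524) = (-25549 - 161*132)/(-47838 + 43524) = (-25549 - 21252)/(-4314) = -46801*(-1/4314) = 46801/4314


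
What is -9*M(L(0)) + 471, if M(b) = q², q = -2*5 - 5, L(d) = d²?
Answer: -1554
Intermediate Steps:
q = -15 (q = -10 - 5 = -15)
M(b) = 225 (M(b) = (-15)² = 225)
-9*M(L(0)) + 471 = -9*225 + 471 = -2025 + 471 = -1554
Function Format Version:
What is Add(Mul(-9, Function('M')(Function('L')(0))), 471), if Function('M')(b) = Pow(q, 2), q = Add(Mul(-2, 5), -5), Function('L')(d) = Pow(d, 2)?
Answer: -1554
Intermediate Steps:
q = -15 (q = Add(-10, -5) = -15)
Function('M')(b) = 225 (Function('M')(b) = Pow(-15, 2) = 225)
Add(Mul(-9, Function('M')(Function('L')(0))), 471) = Add(Mul(-9, 225), 471) = Add(-2025, 471) = -1554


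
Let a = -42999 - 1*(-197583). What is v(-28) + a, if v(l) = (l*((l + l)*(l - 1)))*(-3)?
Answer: 291000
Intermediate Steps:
a = 154584 (a = -42999 + 197583 = 154584)
v(l) = -6*l²*(-1 + l) (v(l) = (l*((2*l)*(-1 + l)))*(-3) = (l*(2*l*(-1 + l)))*(-3) = (2*l²*(-1 + l))*(-3) = -6*l²*(-1 + l))
v(-28) + a = 6*(-28)²*(1 - 1*(-28)) + 154584 = 6*784*(1 + 28) + 154584 = 6*784*29 + 154584 = 136416 + 154584 = 291000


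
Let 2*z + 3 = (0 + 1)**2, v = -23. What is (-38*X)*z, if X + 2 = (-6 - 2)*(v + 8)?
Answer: 4484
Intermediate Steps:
z = -1 (z = -3/2 + (0 + 1)**2/2 = -3/2 + (1/2)*1**2 = -3/2 + (1/2)*1 = -3/2 + 1/2 = -1)
X = 118 (X = -2 + (-6 - 2)*(-23 + 8) = -2 - 8*(-15) = -2 + 120 = 118)
(-38*X)*z = -38*118*(-1) = -4484*(-1) = 4484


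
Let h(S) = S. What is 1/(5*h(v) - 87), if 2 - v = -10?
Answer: -1/27 ≈ -0.037037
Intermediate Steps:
v = 12 (v = 2 - 1*(-10) = 2 + 10 = 12)
1/(5*h(v) - 87) = 1/(5*12 - 87) = 1/(60 - 87) = 1/(-27) = -1/27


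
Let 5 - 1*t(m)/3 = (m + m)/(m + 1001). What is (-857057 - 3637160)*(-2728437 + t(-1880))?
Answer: 3592818215179102/293 ≈ 1.2262e+13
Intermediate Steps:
t(m) = 15 - 6*m/(1001 + m) (t(m) = 15 - 3*(m + m)/(m + 1001) = 15 - 3*2*m/(1001 + m) = 15 - 6*m/(1001 + m))
(-857057 - 3637160)*(-2728437 + t(-1880)) = (-857057 - 3637160)*(-2728437 + 3*(5005 + 3*(-1880))/(1001 - 1880)) = -4494217*(-2728437 + 3*(5005 - 5640)/(-879)) = -4494217*(-2728437 + 3*(-1/879)*(-635)) = -4494217*(-2728437 + 635/293) = -4494217*(-799431406/293) = 3592818215179102/293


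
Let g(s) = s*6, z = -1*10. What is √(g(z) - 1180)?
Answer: 2*I*√310 ≈ 35.214*I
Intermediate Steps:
z = -10
g(s) = 6*s
√(g(z) - 1180) = √(6*(-10) - 1180) = √(-60 - 1180) = √(-1240) = 2*I*√310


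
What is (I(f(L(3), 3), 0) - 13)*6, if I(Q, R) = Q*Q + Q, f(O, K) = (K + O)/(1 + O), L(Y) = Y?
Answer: -111/2 ≈ -55.500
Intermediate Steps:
f(O, K) = (K + O)/(1 + O)
I(Q, R) = Q + Q² (I(Q, R) = Q² + Q = Q + Q²)
(I(f(L(3), 3), 0) - 13)*6 = (((3 + 3)/(1 + 3))*(1 + (3 + 3)/(1 + 3)) - 13)*6 = ((6/4)*(1 + 6/4) - 13)*6 = (((¼)*6)*(1 + (¼)*6) - 13)*6 = (3*(1 + 3/2)/2 - 13)*6 = ((3/2)*(5/2) - 13)*6 = (15/4 - 13)*6 = -37/4*6 = -111/2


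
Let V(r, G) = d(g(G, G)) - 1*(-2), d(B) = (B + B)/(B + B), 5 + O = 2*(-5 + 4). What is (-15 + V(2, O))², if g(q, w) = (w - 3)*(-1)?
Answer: 144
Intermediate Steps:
O = -7 (O = -5 + 2*(-5 + 4) = -5 + 2*(-1) = -5 - 2 = -7)
g(q, w) = 3 - w (g(q, w) = (-3 + w)*(-1) = 3 - w)
d(B) = 1 (d(B) = (2*B)/((2*B)) = (2*B)*(1/(2*B)) = 1)
V(r, G) = 3 (V(r, G) = 1 - 1*(-2) = 1 + 2 = 3)
(-15 + V(2, O))² = (-15 + 3)² = (-12)² = 144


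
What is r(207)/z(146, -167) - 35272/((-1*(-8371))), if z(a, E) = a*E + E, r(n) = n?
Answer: -289208375/68499893 ≈ -4.2220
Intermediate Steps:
z(a, E) = E + E*a (z(a, E) = E*a + E = E + E*a)
r(207)/z(146, -167) - 35272/((-1*(-8371))) = 207/((-167*(1 + 146))) - 35272/((-1*(-8371))) = 207/((-167*147)) - 35272/8371 = 207/(-24549) - 35272*1/8371 = 207*(-1/24549) - 35272/8371 = -69/8183 - 35272/8371 = -289208375/68499893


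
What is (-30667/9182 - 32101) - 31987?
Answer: -588486683/9182 ≈ -64091.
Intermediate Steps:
(-30667/9182 - 32101) - 31987 = -294782049/9182 - 31987 = -588486683/9182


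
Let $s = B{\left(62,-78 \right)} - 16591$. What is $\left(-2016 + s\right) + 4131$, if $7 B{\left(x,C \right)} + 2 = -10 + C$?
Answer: $- \frac{101422}{7} \approx -14489.0$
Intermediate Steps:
$B{\left(x,C \right)} = - \frac{12}{7} + \frac{C}{7}$ ($B{\left(x,C \right)} = - \frac{2}{7} + \frac{-10 + C}{7} = - \frac{2}{7} + \left(- \frac{10}{7} + \frac{C}{7}\right) = - \frac{12}{7} + \frac{C}{7}$)
$s = - \frac{116227}{7}$ ($s = \left(- \frac{12}{7} + \frac{1}{7} \left(-78\right)\right) - 16591 = \left(- \frac{12}{7} - \frac{78}{7}\right) - 16591 = - \frac{90}{7} - 16591 = - \frac{116227}{7} \approx -16604.0$)
$\left(-2016 + s\right) + 4131 = \left(-2016 - \frac{116227}{7}\right) + 4131 = - \frac{130339}{7} + 4131 = - \frac{101422}{7}$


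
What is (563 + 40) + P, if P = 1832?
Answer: 2435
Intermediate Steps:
(563 + 40) + P = (563 + 40) + 1832 = 603 + 1832 = 2435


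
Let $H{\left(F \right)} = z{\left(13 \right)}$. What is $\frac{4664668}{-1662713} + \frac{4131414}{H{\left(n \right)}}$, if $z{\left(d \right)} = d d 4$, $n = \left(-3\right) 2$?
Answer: $\frac{264084709639}{43230538} \approx 6108.8$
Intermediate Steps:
$n = -6$
$z{\left(d \right)} = 4 d^{2}$ ($z{\left(d \right)} = d^{2} \cdot 4 = 4 d^{2}$)
$H{\left(F \right)} = 676$ ($H{\left(F \right)} = 4 \cdot 13^{2} = 4 \cdot 169 = 676$)
$\frac{4664668}{-1662713} + \frac{4131414}{H{\left(n \right)}} = \frac{4664668}{-1662713} + \frac{4131414}{676} = 4664668 \left(- \frac{1}{1662713}\right) + 4131414 \cdot \frac{1}{676} = - \frac{4664668}{1662713} + \frac{2065707}{338} = \frac{264084709639}{43230538}$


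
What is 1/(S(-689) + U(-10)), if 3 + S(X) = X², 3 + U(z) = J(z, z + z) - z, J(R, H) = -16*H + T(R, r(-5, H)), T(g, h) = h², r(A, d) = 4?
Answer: 1/475061 ≈ 2.1050e-6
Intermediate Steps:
J(R, H) = 16 - 16*H (J(R, H) = -16*H + 4² = -16*H + 16 = 16 - 16*H)
U(z) = 13 - 33*z (U(z) = -3 + ((16 - 16*(z + z)) - z) = -3 + ((16 - 32*z) - z) = -3 + (16 - 33*z) = 13 - 33*z)
S(X) = -3 + X²
1/(S(-689) + U(-10)) = 1/((-3 + (-689)²) + (13 - 33*(-10))) = 1/((-3 + 474721) + (13 + 330)) = 1/(474718 + 343) = 1/475061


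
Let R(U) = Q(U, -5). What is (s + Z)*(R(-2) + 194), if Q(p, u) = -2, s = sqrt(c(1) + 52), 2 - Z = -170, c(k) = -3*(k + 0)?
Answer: 34368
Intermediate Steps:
c(k) = -3*k
Z = 172 (Z = 2 - 1*(-170) = 2 + 170 = 172)
s = 7 (s = sqrt(-3*1 + 52) = sqrt(-3 + 52) = sqrt(49) = 7)
R(U) = -2
(s + Z)*(R(-2) + 194) = (7 + 172)*(-2 + 194) = 179*192 = 34368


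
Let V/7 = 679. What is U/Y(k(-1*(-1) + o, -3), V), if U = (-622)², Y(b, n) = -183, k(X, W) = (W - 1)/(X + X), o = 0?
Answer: -386884/183 ≈ -2114.1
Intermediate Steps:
V = 4753 (V = 7*679 = 4753)
k(X, W) = (-1 + W)/(2*X) (k(X, W) = (-1 + W)/((2*X)) = (-1 + W)*(1/(2*X)) = (-1 + W)/(2*X))
U = 386884
U/Y(k(-1*(-1) + o, -3), V) = 386884/(-183) = 386884*(-1/183) = -386884/183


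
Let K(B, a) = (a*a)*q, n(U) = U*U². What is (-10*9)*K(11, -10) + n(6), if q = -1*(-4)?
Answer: -35784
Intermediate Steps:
q = 4
n(U) = U³
K(B, a) = 4*a² (K(B, a) = (a*a)*4 = a²*4 = 4*a²)
(-10*9)*K(11, -10) + n(6) = (-10*9)*(4*(-10)²) + 6³ = -360*100 + 216 = -90*400 + 216 = -36000 + 216 = -35784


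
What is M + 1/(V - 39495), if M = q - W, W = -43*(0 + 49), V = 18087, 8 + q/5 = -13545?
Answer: -1405606465/21408 ≈ -65658.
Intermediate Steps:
q = -67765 (q = -40 + 5*(-13545) = -40 - 67725 = -67765)
W = -2107 (W = -43*49 = -2107)
M = -65658 (M = -67765 - 1*(-2107) = -67765 + 2107 = -65658)
M + 1/(V - 39495) = -65658 + 1/(18087 - 39495) = -65658 + 1/(-21408) = -65658 - 1/21408 = -1405606465/21408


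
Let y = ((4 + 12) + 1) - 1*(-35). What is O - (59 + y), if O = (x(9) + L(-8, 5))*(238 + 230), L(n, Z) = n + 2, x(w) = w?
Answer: 1293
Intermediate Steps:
L(n, Z) = 2 + n
O = 1404 (O = (9 + (2 - 8))*(238 + 230) = (9 - 6)*468 = 3*468 = 1404)
y = 52 (y = (16 + 1) + 35 = 17 + 35 = 52)
O - (59 + y) = 1404 - (59 + 52) = 1404 - 1*111 = 1404 - 111 = 1293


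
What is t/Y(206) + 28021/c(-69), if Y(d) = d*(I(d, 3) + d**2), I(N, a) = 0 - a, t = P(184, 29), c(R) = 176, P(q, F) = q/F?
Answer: 3551588098983/22307537296 ≈ 159.21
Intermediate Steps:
t = 184/29 ≈ 6.3448
I(N, a) = -a
Y(d) = d*(-3 + d**2) (Y(d) = d*(-1*3 + d**2) = d*(-3 + d**2))
t/Y(206) + 28021/c(-69) = 184/(29*((206*(-3 + 206**2)))) + 28021/176 = 184/(29*((206*(-3 + 42436)))) + 28021*(1/176) = 184/(29*((206*42433))) + 28021/176 = (184/29)/8741198 + 28021/176 = (184/29)*(1/8741198) + 28021/176 = 92/126747371 + 28021/176 = 3551588098983/22307537296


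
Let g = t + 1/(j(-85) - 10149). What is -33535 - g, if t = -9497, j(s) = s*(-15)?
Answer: -213313211/8874 ≈ -24038.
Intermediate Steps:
j(s) = -15*s
g = -84276379/8874 (g = -9497 + 1/(-15*(-85) - 10149) = -9497 + 1/(1275 - 10149) = -9497 + 1/(-8874) = -9497 - 1/8874 = -84276379/8874 ≈ -9497.0)
-33535 - g = -33535 - 1*(-84276379/8874) = -33535 + 84276379/8874 = -213313211/8874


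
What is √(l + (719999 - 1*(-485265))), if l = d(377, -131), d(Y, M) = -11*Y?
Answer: √1201117 ≈ 1096.0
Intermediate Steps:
l = -4147 (l = -11*377 = -4147)
√(l + (719999 - 1*(-485265))) = √(-4147 + (719999 - 1*(-485265))) = √(-4147 + (719999 + 485265)) = √(-4147 + 1205264) = √1201117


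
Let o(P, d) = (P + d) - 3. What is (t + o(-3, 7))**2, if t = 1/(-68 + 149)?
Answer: 6724/6561 ≈ 1.0248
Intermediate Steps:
o(P, d) = -3 + P + d
t = 1/81 ≈ 0.012346
(t + o(-3, 7))**2 = (1/81 + (-3 - 3 + 7))**2 = (1/81 + 1)**2 = (82/81)**2 = 6724/6561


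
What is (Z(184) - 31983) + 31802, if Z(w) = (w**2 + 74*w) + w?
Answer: 47475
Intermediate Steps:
Z(w) = w**2 + 75*w
(Z(184) - 31983) + 31802 = (184*(75 + 184) - 31983) + 31802 = (184*259 - 31983) + 31802 = (47656 - 31983) + 31802 = 15673 + 31802 = 47475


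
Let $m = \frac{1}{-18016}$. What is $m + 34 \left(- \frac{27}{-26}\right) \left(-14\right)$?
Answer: $- \frac{115770829}{234208} \approx -494.31$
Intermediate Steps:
$m = - \frac{1}{18016} \approx -5.5506 \cdot 10^{-5}$
$m + 34 \left(- \frac{27}{-26}\right) \left(-14\right) = - \frac{1}{18016} + 34 \left(- \frac{27}{-26}\right) \left(-14\right) = - \frac{1}{18016} + 34 \left(\left(-27\right) \left(- \frac{1}{26}\right)\right) \left(-14\right) = - \frac{1}{18016} + 34 \cdot \frac{27}{26} \left(-14\right) = - \frac{1}{18016} + \frac{459}{13} \left(-14\right) = - \frac{1}{18016} - \frac{6426}{13} = - \frac{115770829}{234208}$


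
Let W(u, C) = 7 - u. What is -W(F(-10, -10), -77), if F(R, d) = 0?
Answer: -7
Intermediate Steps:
-W(F(-10, -10), -77) = -(7 - 1*0) = -(7 + 0) = -1*7 = -7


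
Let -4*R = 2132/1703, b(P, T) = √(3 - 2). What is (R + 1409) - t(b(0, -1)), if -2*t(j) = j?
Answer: 369207/262 ≈ 1409.2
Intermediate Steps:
b(P, T) = 1 (b(P, T) = √1 = 1)
t(j) = -j/2
R = -41/131 (R = -533/1703 = -¼*164/131 = -41/131 ≈ -0.31298)
(R + 1409) - t(b(0, -1)) = (-41/131 + 1409) - (-1)/2 = 184538/131 - 1*(-½) = 184538/131 + ½ = 369207/262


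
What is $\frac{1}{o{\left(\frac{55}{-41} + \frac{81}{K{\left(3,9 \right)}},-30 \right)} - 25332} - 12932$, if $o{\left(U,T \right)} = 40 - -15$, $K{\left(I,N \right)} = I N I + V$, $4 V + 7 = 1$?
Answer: $- \frac{326882165}{25277} \approx -12932.0$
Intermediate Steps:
$V = - \frac{3}{2}$ ($V = - \frac{7}{4} + \frac{1}{4} \cdot 1 = - \frac{7}{4} + \frac{1}{4} = - \frac{3}{2} \approx -1.5$)
$K{\left(I,N \right)} = - \frac{3}{2} + N I^{2}$ ($K{\left(I,N \right)} = I N I - \frac{3}{2} = N I^{2} - \frac{3}{2} = - \frac{3}{2} + N I^{2}$)
$o{\left(U,T \right)} = 55$ ($o{\left(U,T \right)} = 40 + 15 = 55$)
$\frac{1}{o{\left(\frac{55}{-41} + \frac{81}{K{\left(3,9 \right)}},-30 \right)} - 25332} - 12932 = \frac{1}{55 - 25332} - 12932 = \frac{1}{-25277} - 12932 = - \frac{1}{25277} - 12932 = - \frac{326882165}{25277}$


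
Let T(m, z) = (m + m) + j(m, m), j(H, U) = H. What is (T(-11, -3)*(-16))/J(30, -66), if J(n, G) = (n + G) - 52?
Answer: -6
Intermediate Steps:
J(n, G) = -52 + G + n (J(n, G) = (G + n) - 52 = -52 + G + n)
T(m, z) = 3*m (T(m, z) = (m + m) + m = 2*m + m = 3*m)
(T(-11, -3)*(-16))/J(30, -66) = ((3*(-11))*(-16))/(-52 - 66 + 30) = -33*(-16)/(-88) = 528*(-1/88) = -6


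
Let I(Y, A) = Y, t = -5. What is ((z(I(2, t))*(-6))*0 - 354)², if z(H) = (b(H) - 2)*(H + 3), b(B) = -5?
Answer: 125316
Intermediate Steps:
z(H) = -21 - 7*H (z(H) = (-5 - 2)*(H + 3) = -7*(3 + H) = -21 - 7*H)
((z(I(2, t))*(-6))*0 - 354)² = (((-21 - 7*2)*(-6))*0 - 354)² = (((-21 - 14)*(-6))*0 - 354)² = (-35*(-6)*0 - 354)² = (210*0 - 354)² = (0 - 354)² = (-354)² = 125316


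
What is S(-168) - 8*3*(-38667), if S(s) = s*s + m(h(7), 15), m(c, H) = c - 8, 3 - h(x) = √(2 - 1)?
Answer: 956226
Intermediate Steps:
h(x) = 2 (h(x) = 3 - √(2 - 1) = 3 - √1 = 3 - 1*1 = 3 - 1 = 2)
m(c, H) = -8 + c
S(s) = -6 + s² (S(s) = s*s + (-8 + 2) = s² - 6 = -6 + s²)
S(-168) - 8*3*(-38667) = (-6 + (-168)²) - 8*3*(-38667) = (-6 + 28224) - 24*(-38667) = 28218 - 1*(-928008) = 28218 + 928008 = 956226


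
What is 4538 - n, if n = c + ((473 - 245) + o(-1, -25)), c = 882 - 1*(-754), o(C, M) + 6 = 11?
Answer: 2669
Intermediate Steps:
o(C, M) = 5 (o(C, M) = -6 + 11 = 5)
c = 1636 (c = 882 + 754 = 1636)
n = 1869 (n = 1636 + ((473 - 245) + 5) = 1636 + (228 + 5) = 1636 + 233 = 1869)
4538 - n = 4538 - 1*1869 = 4538 - 1869 = 2669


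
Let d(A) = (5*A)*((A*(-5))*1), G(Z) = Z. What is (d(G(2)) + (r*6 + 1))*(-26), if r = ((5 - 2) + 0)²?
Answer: 1170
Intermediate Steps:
r = 9 (r = (3 + 0)² = 3² = 9)
d(A) = -25*A² (d(A) = (5*A)*(-5*A*1) = (5*A)*(-5*A) = -25*A²)
(d(G(2)) + (r*6 + 1))*(-26) = (-25*2² + (9*6 + 1))*(-26) = (-25*4 + (54 + 1))*(-26) = (-100 + 55)*(-26) = -45*(-26) = 1170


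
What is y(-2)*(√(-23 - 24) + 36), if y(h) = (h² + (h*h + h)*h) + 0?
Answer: 0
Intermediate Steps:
y(h) = h² + h*(h + h²) (y(h) = (h² + (h² + h)*h) + 0 = (h² + (h + h²)*h) + 0 = (h² + h*(h + h²)) + 0 = h² + h*(h + h²))
y(-2)*(√(-23 - 24) + 36) = ((-2)²*(2 - 2))*(√(-23 - 24) + 36) = (4*0)*(√(-47) + 36) = 0*(I*√47 + 36) = 0*(36 + I*√47) = 0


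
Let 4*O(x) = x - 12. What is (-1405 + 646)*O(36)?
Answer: -4554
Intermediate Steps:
O(x) = -3 + x/4 (O(x) = (x - 12)/4 = (-12 + x)/4 = -3 + x/4)
(-1405 + 646)*O(36) = (-1405 + 646)*(-3 + (¼)*36) = -759*(-3 + 9) = -759*6 = -4554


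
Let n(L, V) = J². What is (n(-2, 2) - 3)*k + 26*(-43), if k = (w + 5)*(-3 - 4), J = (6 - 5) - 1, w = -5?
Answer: -1118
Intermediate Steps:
J = 0 (J = 1 - 1 = 0)
k = 0 (k = (-5 + 5)*(-3 - 4) = 0*(-7) = 0)
n(L, V) = 0 (n(L, V) = 0² = 0)
(n(-2, 2) - 3)*k + 26*(-43) = (0 - 3)*0 + 26*(-43) = -3*0 - 1118 = 0 - 1118 = -1118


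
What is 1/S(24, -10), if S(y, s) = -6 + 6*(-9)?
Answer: -1/60 ≈ -0.016667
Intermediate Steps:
S(y, s) = -60 (S(y, s) = -6 - 54 = -60)
1/S(24, -10) = 1/(-60) = -1/60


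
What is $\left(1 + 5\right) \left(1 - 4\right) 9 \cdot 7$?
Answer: $-1134$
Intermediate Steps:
$\left(1 + 5\right) \left(1 - 4\right) 9 \cdot 7 = 6 \left(-3\right) 9 \cdot 7 = \left(-18\right) 9 \cdot 7 = \left(-162\right) 7 = -1134$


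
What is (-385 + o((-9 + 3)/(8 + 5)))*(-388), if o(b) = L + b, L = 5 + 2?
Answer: 1908960/13 ≈ 1.4684e+5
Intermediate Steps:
L = 7
o(b) = 7 + b
(-385 + o((-9 + 3)/(8 + 5)))*(-388) = (-385 + (7 + (-9 + 3)/(8 + 5)))*(-388) = (-385 + (7 - 6/13))*(-388) = (-385 + 85/13)*(-388) = -4920/13*(-388) = 1908960/13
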